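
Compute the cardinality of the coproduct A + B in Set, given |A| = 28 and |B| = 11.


In Set, the coproduct A + B is the disjoint union.
|A + B| = |A| + |B| = 28 + 11 = 39

39


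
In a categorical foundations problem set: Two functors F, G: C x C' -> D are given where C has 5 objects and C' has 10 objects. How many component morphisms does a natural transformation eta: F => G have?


A natural transformation eta: F => G assigns one component morphism per
object of the domain category.
The domain is the product category C x C', so
|Ob(C x C')| = |Ob(C)| * |Ob(C')| = 5 * 10 = 50.
Therefore eta has 50 component morphisms.

50


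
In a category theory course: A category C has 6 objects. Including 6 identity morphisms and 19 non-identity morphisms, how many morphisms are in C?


Each object has an identity morphism, giving 6 identities.
Adding the 19 non-identity morphisms:
Total = 6 + 19 = 25

25


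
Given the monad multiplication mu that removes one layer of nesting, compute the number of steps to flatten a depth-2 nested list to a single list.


Each application of mu: T^2 -> T removes one layer of nesting.
Starting at depth 2 (i.e., T^2(X)), we need to reach T(X).
Number of mu applications = 2 - 1 = 1

1


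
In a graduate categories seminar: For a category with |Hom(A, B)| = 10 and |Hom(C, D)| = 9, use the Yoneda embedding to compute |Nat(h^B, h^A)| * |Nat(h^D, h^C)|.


By the Yoneda lemma, Nat(h^B, h^A) is isomorphic to Hom(A, B),
so |Nat(h^B, h^A)| = |Hom(A, B)| and |Nat(h^D, h^C)| = |Hom(C, D)|.
|Hom(A, B)| = 10, |Hom(C, D)| = 9.
|Nat(h^B, h^A) x Nat(h^D, h^C)| = 10 * 9 = 90

90


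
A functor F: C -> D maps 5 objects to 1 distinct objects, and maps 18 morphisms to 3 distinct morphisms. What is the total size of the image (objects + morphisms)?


The image of F consists of distinct objects and distinct morphisms.
|Im(F)| on objects = 1
|Im(F)| on morphisms = 3
Total image cardinality = 1 + 3 = 4

4


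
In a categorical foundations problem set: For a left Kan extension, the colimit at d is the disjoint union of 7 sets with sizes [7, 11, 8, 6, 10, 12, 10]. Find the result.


Pointwise, the left Kan extension (Lan_F H)(d) is the colimit, indexed
by the comma category (F downarrow d), of H composed with the
projection (F downarrow d) -> C. Here that colimit is given
as a coproduct (disjoint union) of sets, so its cardinality is the
sum of the sizes of the summands.
Coproduct of sets with sizes: 7 + 11 + 8 + 6 + 10 + 12 + 10
= 64

64


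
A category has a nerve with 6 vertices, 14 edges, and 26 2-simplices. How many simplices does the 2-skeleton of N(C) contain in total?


The 2-skeleton of the nerve N(C) consists of simplices in dimensions 0, 1, 2:
  |N(C)_0| = 6 (objects)
  |N(C)_1| = 14 (morphisms)
  |N(C)_2| = 26 (composable pairs)
Total = 6 + 14 + 26 = 46

46


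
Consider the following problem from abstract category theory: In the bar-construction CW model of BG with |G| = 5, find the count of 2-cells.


In the bar-construction CW model of BG, the n-cells are indexed by
n-tuples [g_1|...|g_n] of non-identity elements of G (degenerate
simplices with some g_i = e do not contribute cells), so there are
(|G| - 1)^n n-cells.
For dim = 2 with |G| = 5:
cells = (5 - 1)^2 = 4^2 = 16

16


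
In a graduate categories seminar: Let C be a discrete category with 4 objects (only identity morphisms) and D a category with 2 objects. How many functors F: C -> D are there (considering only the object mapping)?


A functor from a discrete category C to D is determined by
where each object maps. Each of the 4 objects of C can map
to any of the 2 objects of D independently.
Number of functors = 2^4 = 16

16


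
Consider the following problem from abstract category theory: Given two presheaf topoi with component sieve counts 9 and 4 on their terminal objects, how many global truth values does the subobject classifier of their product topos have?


In a product of presheaf topoi E_1 x E_2, the subobject classifier
is Omega = Omega_1 x Omega_2 (componentwise), so
|Omega(top)| = |Omega_1(top_1)| * |Omega_2(top_2)|.
= 9 * 4 = 36.

36


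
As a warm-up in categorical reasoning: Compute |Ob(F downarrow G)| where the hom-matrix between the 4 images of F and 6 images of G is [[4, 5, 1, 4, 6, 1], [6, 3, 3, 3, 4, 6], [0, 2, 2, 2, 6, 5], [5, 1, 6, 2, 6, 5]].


Objects of (F downarrow G) are triples (a, b, h: F(a)->G(b)).
The count equals the sum of all entries in the hom-matrix.
sum(row 0) = 21
sum(row 1) = 25
sum(row 2) = 17
sum(row 3) = 25
Grand total = 88

88


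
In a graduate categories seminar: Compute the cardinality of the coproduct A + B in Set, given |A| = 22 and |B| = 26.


In Set, the coproduct A + B is the disjoint union.
|A + B| = |A| + |B| = 22 + 26 = 48

48


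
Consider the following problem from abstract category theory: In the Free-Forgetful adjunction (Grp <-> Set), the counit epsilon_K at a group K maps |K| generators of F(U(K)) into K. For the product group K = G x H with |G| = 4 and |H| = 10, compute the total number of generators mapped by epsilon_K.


The counit epsilon_K: F(U(K)) -> K of the Free-Forgetful adjunction
maps |K| generators of F(U(K)) into K. For K = G x H (the product group),
|G x H| = |G| * |H|.
Total generators mapped = 4 * 10 = 40.

40


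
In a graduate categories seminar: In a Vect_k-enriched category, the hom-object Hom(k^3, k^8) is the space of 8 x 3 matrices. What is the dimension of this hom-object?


In Vect-enriched categories, Hom(k^n, k^m) is the space of m x n matrices.
dim(Hom(k^3, k^8)) = 8 * 3 = 24

24


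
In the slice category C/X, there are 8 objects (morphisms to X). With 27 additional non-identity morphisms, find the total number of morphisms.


In the slice category C/X, objects are morphisms to X.
Identity morphisms: 8 (one per object of C/X).
Non-identity morphisms: 27.
Total = 8 + 27 = 35

35


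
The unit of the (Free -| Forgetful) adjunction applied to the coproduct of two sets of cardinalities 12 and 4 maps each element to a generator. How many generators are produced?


The unit eta_X: X -> U(F(X)) of the Free-Forgetful adjunction
maps each element of X to a generator of F(X). For X = S + T (disjoint
union in Set), |S + T| = |S| + |T|.
Total mappings = 12 + 4 = 16.

16


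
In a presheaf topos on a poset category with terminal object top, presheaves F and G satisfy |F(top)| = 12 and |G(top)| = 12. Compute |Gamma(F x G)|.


Global sections of a presheaf on a poset with terminal top satisfy
Gamma(H) ~ H(top). Presheaves admit pointwise products, so
(F x G)(top) = F(top) x G(top) (Cartesian product).
|Gamma(F x G)| = |F(top)| * |G(top)| = 12 * 12 = 144.

144


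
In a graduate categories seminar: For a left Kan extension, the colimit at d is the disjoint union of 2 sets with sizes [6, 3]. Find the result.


Pointwise, the left Kan extension (Lan_F H)(d) is the colimit, indexed
by the comma category (F downarrow d), of H composed with the
projection (F downarrow d) -> C. Here that colimit is given
as a coproduct (disjoint union) of sets, so its cardinality is the
sum of the sizes of the summands.
Coproduct of sets with sizes: 6 + 3
= 9

9


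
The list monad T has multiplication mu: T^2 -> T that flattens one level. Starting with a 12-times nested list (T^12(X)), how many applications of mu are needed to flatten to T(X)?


Each application of mu: T^2 -> T removes one layer of nesting.
Starting at depth 12 (i.e., T^12(X)), we need to reach T(X).
Number of mu applications = 12 - 1 = 11

11


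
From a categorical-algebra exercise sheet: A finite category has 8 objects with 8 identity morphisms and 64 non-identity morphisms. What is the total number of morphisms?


Each object has an identity morphism, giving 8 identities.
Adding the 64 non-identity morphisms:
Total = 8 + 64 = 72

72


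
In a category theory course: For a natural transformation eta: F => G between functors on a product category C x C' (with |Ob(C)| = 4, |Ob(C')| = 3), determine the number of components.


A natural transformation eta: F => G assigns one component morphism per
object of the domain category.
The domain is the product category C x C', so
|Ob(C x C')| = |Ob(C)| * |Ob(C')| = 4 * 3 = 12.
Therefore eta has 12 component morphisms.

12


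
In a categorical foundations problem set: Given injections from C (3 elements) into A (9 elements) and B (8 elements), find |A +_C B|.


The pushout A +_C B identifies the images of C in A and B.
|A +_C B| = |A| + |B| - |C| (for injections).
= 9 + 8 - 3 = 14

14


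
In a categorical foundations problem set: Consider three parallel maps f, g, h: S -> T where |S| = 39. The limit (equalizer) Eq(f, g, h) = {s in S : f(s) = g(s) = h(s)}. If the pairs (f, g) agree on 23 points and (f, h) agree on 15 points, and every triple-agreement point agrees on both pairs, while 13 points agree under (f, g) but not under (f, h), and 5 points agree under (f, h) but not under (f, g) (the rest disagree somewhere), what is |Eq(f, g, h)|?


Eq(f, g, h) is the triple-agreement set: points in S where all three
maps take the same value. Using inclusion-exclusion on the pairwise data:
Pair (f, g) agrees on 23 points; pair (f, h) on 15 points.
Points agreeing under (f, g) but not (f, h) = 13; under (f, h) but not (f, g) = 5.
Triple-agreement = agreement-in-(f, g) minus points that agree under (f, g) but not (f, h):
|Eq(f, g, h)| = 23 - 13 = 10
(cross-check via (f, h): 15 - 5 = 10.)

10


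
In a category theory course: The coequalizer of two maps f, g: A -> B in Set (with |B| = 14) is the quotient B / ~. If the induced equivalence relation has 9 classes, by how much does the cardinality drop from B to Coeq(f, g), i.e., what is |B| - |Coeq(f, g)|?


The coequalizer Coeq(f, g) = B / ~ has one element per equivalence class.
|B| = 14, |Coeq(f, g)| = 9.
|B| - |Coeq(f, g)| = 14 - 9 = 5.

5


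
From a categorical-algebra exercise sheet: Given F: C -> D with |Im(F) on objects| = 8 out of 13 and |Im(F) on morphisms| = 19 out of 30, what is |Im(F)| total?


The image of F consists of distinct objects and distinct morphisms.
|Im(F)| on objects = 8
|Im(F)| on morphisms = 19
Total image cardinality = 8 + 19 = 27

27


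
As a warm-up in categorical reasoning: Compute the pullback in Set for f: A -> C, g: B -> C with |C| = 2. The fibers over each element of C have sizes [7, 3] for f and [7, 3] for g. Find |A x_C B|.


The pullback A x_C B consists of pairs (a, b) with f(a) = g(b).
For each element c in C, the fiber product has |f^-1(c)| * |g^-1(c)| elements.
Summing over C: 7 * 7 + 3 * 3
= 49 + 9 = 58

58


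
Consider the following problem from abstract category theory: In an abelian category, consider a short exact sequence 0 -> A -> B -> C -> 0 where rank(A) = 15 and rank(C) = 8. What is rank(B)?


For a short exact sequence 0 -> A -> B -> C -> 0,
rank is additive: rank(B) = rank(A) + rank(C).
rank(B) = 15 + 8 = 23

23


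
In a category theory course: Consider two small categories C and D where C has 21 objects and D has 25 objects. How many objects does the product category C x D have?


The product category C x D has objects that are pairs (c, d).
Number of pairs = |Ob(C)| * |Ob(D)| = 21 * 25 = 525

525


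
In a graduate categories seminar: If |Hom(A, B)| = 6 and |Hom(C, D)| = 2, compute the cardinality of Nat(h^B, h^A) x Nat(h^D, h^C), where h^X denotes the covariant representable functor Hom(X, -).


By the Yoneda lemma, Nat(h^B, h^A) is isomorphic to Hom(A, B),
so |Nat(h^B, h^A)| = |Hom(A, B)| and |Nat(h^D, h^C)| = |Hom(C, D)|.
|Hom(A, B)| = 6, |Hom(C, D)| = 2.
|Nat(h^B, h^A) x Nat(h^D, h^C)| = 6 * 2 = 12

12


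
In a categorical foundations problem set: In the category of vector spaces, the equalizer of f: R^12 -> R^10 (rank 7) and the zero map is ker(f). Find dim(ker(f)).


The equalizer of f and the zero map is ker(f).
By the rank-nullity theorem: dim(ker(f)) = dim(domain) - rank(f).
dim(ker(f)) = 12 - 7 = 5

5


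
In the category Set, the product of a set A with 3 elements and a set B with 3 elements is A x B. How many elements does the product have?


In Set, the product A x B is the Cartesian product.
By the universal property, |A x B| = |A| * |B|.
|A x B| = 3 * 3 = 9

9


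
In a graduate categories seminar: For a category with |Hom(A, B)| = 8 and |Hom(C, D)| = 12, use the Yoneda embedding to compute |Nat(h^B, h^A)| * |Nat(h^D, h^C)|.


By the Yoneda lemma, Nat(h^B, h^A) is isomorphic to Hom(A, B),
so |Nat(h^B, h^A)| = |Hom(A, B)| and |Nat(h^D, h^C)| = |Hom(C, D)|.
|Hom(A, B)| = 8, |Hom(C, D)| = 12.
|Nat(h^B, h^A) x Nat(h^D, h^C)| = 8 * 12 = 96

96


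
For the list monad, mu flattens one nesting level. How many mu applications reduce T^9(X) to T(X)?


Each application of mu: T^2 -> T removes one layer of nesting.
Starting at depth 9 (i.e., T^9(X)), we need to reach T(X).
Number of mu applications = 9 - 1 = 8

8


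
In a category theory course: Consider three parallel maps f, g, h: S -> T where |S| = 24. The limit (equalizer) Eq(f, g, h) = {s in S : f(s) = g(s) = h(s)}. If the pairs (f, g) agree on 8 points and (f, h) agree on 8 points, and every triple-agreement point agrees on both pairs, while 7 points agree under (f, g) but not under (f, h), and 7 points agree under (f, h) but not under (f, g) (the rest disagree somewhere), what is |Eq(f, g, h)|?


Eq(f, g, h) is the triple-agreement set: points in S where all three
maps take the same value. Using inclusion-exclusion on the pairwise data:
Pair (f, g) agrees on 8 points; pair (f, h) on 8 points.
Points agreeing under (f, g) but not (f, h) = 7; under (f, h) but not (f, g) = 7.
Triple-agreement = agreement-in-(f, g) minus points that agree under (f, g) but not (f, h):
|Eq(f, g, h)| = 8 - 7 = 1
(cross-check via (f, h): 8 - 7 = 1.)

1


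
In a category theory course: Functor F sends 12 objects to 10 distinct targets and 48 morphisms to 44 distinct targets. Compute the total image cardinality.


The image of F consists of distinct objects and distinct morphisms.
|Im(F)| on objects = 10
|Im(F)| on morphisms = 44
Total image cardinality = 10 + 44 = 54

54


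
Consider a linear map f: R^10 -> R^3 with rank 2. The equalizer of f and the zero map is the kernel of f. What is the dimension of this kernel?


The equalizer of f and the zero map is ker(f).
By the rank-nullity theorem: dim(ker(f)) = dim(domain) - rank(f).
dim(ker(f)) = 10 - 2 = 8

8


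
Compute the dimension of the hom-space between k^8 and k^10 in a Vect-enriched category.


In Vect-enriched categories, Hom(k^n, k^m) is the space of m x n matrices.
dim(Hom(k^8, k^10)) = 10 * 8 = 80

80


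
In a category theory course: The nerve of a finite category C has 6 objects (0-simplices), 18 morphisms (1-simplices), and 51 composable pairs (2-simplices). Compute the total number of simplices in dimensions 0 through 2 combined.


The 2-skeleton of the nerve N(C) consists of simplices in dimensions 0, 1, 2:
  |N(C)_0| = 6 (objects)
  |N(C)_1| = 18 (morphisms)
  |N(C)_2| = 51 (composable pairs)
Total = 6 + 18 + 51 = 75

75


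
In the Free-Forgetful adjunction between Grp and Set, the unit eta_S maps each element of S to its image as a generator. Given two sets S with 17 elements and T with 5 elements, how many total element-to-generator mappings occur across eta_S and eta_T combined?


The unit eta_X: X -> U(F(X)) of the Free-Forgetful adjunction
maps each element of X to a generator of F(X). For X = S + T (disjoint
union in Set), |S + T| = |S| + |T|.
Total mappings = 17 + 5 = 22.

22


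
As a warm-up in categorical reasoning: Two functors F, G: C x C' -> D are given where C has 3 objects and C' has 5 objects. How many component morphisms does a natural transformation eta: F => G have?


A natural transformation eta: F => G assigns one component morphism per
object of the domain category.
The domain is the product category C x C', so
|Ob(C x C')| = |Ob(C)| * |Ob(C')| = 3 * 5 = 15.
Therefore eta has 15 component morphisms.

15


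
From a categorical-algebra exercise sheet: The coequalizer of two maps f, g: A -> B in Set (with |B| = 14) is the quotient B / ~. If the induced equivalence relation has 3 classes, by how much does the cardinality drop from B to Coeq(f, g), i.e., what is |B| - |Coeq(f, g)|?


The coequalizer Coeq(f, g) = B / ~ has one element per equivalence class.
|B| = 14, |Coeq(f, g)| = 3.
|B| - |Coeq(f, g)| = 14 - 3 = 11.

11


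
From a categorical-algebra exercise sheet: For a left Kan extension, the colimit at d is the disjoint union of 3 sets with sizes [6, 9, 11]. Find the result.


Pointwise, the left Kan extension (Lan_F H)(d) is the colimit, indexed
by the comma category (F downarrow d), of H composed with the
projection (F downarrow d) -> C. Here that colimit is given
as a coproduct (disjoint union) of sets, so its cardinality is the
sum of the sizes of the summands.
Coproduct of sets with sizes: 6 + 9 + 11
= 26

26


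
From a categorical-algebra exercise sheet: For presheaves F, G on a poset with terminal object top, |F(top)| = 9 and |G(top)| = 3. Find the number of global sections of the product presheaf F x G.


Global sections of a presheaf on a poset with terminal top satisfy
Gamma(H) ~ H(top). Presheaves admit pointwise products, so
(F x G)(top) = F(top) x G(top) (Cartesian product).
|Gamma(F x G)| = |F(top)| * |G(top)| = 9 * 3 = 27.

27


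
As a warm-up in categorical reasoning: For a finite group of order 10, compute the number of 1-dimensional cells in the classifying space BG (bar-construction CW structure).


In the bar-construction CW model of BG, the n-cells are indexed by
n-tuples [g_1|...|g_n] of non-identity elements of G (degenerate
simplices with some g_i = e do not contribute cells), so there are
(|G| - 1)^n n-cells.
For dim = 1 with |G| = 10:
cells = (10 - 1)^1 = 9^1 = 9

9


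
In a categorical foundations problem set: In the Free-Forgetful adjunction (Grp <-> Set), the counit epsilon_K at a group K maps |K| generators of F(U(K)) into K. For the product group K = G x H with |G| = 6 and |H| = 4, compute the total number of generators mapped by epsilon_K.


The counit epsilon_K: F(U(K)) -> K of the Free-Forgetful adjunction
maps |K| generators of F(U(K)) into K. For K = G x H (the product group),
|G x H| = |G| * |H|.
Total generators mapped = 6 * 4 = 24.

24


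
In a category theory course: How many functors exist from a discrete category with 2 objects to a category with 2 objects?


A functor from a discrete category C to D is determined by
where each object maps. Each of the 2 objects of C can map
to any of the 2 objects of D independently.
Number of functors = 2^2 = 4

4


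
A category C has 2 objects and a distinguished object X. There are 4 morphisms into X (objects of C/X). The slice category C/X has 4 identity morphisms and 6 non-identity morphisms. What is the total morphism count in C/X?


In the slice category C/X, objects are morphisms to X.
Identity morphisms: 4 (one per object of C/X).
Non-identity morphisms: 6.
Total = 4 + 6 = 10

10


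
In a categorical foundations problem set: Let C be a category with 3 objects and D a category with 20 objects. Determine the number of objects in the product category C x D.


The product category C x D has objects that are pairs (c, d).
Number of pairs = |Ob(C)| * |Ob(D)| = 3 * 20 = 60

60


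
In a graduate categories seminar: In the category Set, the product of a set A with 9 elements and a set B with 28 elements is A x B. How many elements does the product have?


In Set, the product A x B is the Cartesian product.
By the universal property, |A x B| = |A| * |B|.
|A x B| = 9 * 28 = 252

252


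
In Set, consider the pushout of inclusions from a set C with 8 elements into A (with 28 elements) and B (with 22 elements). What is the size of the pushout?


The pushout A +_C B identifies the images of C in A and B.
|A +_C B| = |A| + |B| - |C| (for injections).
= 28 + 22 - 8 = 42

42


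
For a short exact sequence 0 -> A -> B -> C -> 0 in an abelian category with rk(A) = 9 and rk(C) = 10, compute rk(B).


For a short exact sequence 0 -> A -> B -> C -> 0,
rank is additive: rank(B) = rank(A) + rank(C).
rank(B) = 9 + 10 = 19

19


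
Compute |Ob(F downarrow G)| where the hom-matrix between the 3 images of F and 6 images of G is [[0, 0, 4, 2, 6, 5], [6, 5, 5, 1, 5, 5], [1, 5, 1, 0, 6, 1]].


Objects of (F downarrow G) are triples (a, b, h: F(a)->G(b)).
The count equals the sum of all entries in the hom-matrix.
sum(row 0) = 17
sum(row 1) = 27
sum(row 2) = 14
Grand total = 58

58


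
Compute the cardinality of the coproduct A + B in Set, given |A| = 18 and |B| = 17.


In Set, the coproduct A + B is the disjoint union.
|A + B| = |A| + |B| = 18 + 17 = 35

35


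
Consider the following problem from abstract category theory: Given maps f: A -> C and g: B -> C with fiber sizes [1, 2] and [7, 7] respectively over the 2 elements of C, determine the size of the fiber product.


The pullback A x_C B consists of pairs (a, b) with f(a) = g(b).
For each element c in C, the fiber product has |f^-1(c)| * |g^-1(c)| elements.
Summing over C: 1 * 7 + 2 * 7
= 7 + 14 = 21

21


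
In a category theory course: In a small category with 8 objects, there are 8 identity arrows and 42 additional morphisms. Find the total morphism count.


Each object has an identity morphism, giving 8 identities.
Adding the 42 non-identity morphisms:
Total = 8 + 42 = 50

50


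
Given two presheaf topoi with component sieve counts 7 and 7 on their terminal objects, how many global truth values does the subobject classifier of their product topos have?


In a product of presheaf topoi E_1 x E_2, the subobject classifier
is Omega = Omega_1 x Omega_2 (componentwise), so
|Omega(top)| = |Omega_1(top_1)| * |Omega_2(top_2)|.
= 7 * 7 = 49.

49


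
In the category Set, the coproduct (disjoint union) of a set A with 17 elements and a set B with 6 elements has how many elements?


In Set, the coproduct A + B is the disjoint union.
|A + B| = |A| + |B| = 17 + 6 = 23

23


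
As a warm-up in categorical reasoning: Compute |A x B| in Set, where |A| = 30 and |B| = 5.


In Set, the product A x B is the Cartesian product.
By the universal property, |A x B| = |A| * |B|.
|A x B| = 30 * 5 = 150

150


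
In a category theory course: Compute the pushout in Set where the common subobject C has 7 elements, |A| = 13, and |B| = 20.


The pushout A +_C B identifies the images of C in A and B.
|A +_C B| = |A| + |B| - |C| (for injections).
= 13 + 20 - 7 = 26

26


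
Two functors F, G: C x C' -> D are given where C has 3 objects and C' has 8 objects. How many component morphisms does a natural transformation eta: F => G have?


A natural transformation eta: F => G assigns one component morphism per
object of the domain category.
The domain is the product category C x C', so
|Ob(C x C')| = |Ob(C)| * |Ob(C')| = 3 * 8 = 24.
Therefore eta has 24 component morphisms.

24


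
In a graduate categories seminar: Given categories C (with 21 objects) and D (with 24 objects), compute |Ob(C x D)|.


The product category C x D has objects that are pairs (c, d).
Number of pairs = |Ob(C)| * |Ob(D)| = 21 * 24 = 504

504


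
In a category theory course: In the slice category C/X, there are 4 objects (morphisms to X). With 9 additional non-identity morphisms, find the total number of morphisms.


In the slice category C/X, objects are morphisms to X.
Identity morphisms: 4 (one per object of C/X).
Non-identity morphisms: 9.
Total = 4 + 9 = 13

13


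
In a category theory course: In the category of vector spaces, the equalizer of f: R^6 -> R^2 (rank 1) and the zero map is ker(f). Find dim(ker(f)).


The equalizer of f and the zero map is ker(f).
By the rank-nullity theorem: dim(ker(f)) = dim(domain) - rank(f).
dim(ker(f)) = 6 - 1 = 5

5


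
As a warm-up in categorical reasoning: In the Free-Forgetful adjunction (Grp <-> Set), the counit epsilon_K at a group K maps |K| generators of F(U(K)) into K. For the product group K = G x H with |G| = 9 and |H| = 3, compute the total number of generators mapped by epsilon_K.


The counit epsilon_K: F(U(K)) -> K of the Free-Forgetful adjunction
maps |K| generators of F(U(K)) into K. For K = G x H (the product group),
|G x H| = |G| * |H|.
Total generators mapped = 9 * 3 = 27.

27


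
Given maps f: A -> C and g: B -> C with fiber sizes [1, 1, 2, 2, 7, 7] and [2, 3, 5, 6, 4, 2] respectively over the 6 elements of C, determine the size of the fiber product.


The pullback A x_C B consists of pairs (a, b) with f(a) = g(b).
For each element c in C, the fiber product has |f^-1(c)| * |g^-1(c)| elements.
Summing over C: 1 * 2 + 1 * 3 + 2 * 5 + 2 * 6 + 7 * 4 + 7 * 2
= 2 + 3 + 10 + 12 + 28 + 14 = 69

69


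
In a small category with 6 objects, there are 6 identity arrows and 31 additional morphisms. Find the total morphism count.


Each object has an identity morphism, giving 6 identities.
Adding the 31 non-identity morphisms:
Total = 6 + 31 = 37

37


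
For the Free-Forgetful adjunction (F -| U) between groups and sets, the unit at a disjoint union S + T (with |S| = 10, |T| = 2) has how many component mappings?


The unit eta_X: X -> U(F(X)) of the Free-Forgetful adjunction
maps each element of X to a generator of F(X). For X = S + T (disjoint
union in Set), |S + T| = |S| + |T|.
Total mappings = 10 + 2 = 12.

12


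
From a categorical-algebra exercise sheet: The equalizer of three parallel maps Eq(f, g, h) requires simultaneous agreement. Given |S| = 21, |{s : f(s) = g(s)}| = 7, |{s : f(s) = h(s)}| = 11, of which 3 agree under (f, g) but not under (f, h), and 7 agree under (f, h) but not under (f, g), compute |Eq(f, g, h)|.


Eq(f, g, h) is the triple-agreement set: points in S where all three
maps take the same value. Using inclusion-exclusion on the pairwise data:
Pair (f, g) agrees on 7 points; pair (f, h) on 11 points.
Points agreeing under (f, g) but not (f, h) = 3; under (f, h) but not (f, g) = 7.
Triple-agreement = agreement-in-(f, g) minus points that agree under (f, g) but not (f, h):
|Eq(f, g, h)| = 7 - 3 = 4
(cross-check via (f, h): 11 - 7 = 4.)

4


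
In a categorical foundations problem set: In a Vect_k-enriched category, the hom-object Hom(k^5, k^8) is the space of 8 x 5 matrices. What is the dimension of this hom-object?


In Vect-enriched categories, Hom(k^n, k^m) is the space of m x n matrices.
dim(Hom(k^5, k^8)) = 8 * 5 = 40

40


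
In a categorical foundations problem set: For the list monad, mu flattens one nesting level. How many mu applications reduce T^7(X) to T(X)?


Each application of mu: T^2 -> T removes one layer of nesting.
Starting at depth 7 (i.e., T^7(X)), we need to reach T(X).
Number of mu applications = 7 - 1 = 6

6


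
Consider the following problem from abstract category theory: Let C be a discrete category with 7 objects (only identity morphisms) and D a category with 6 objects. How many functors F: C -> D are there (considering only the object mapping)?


A functor from a discrete category C to D is determined by
where each object maps. Each of the 7 objects of C can map
to any of the 6 objects of D independently.
Number of functors = 6^7 = 279936

279936


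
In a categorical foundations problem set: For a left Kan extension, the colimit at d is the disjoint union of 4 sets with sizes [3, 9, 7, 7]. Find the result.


Pointwise, the left Kan extension (Lan_F H)(d) is the colimit, indexed
by the comma category (F downarrow d), of H composed with the
projection (F downarrow d) -> C. Here that colimit is given
as a coproduct (disjoint union) of sets, so its cardinality is the
sum of the sizes of the summands.
Coproduct of sets with sizes: 3 + 9 + 7 + 7
= 26

26


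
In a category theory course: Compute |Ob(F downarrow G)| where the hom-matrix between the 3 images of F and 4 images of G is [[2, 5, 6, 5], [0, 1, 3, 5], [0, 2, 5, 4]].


Objects of (F downarrow G) are triples (a, b, h: F(a)->G(b)).
The count equals the sum of all entries in the hom-matrix.
sum(row 0) = 18
sum(row 1) = 9
sum(row 2) = 11
Grand total = 38

38


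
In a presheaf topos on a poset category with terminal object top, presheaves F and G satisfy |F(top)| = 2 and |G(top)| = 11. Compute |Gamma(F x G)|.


Global sections of a presheaf on a poset with terminal top satisfy
Gamma(H) ~ H(top). Presheaves admit pointwise products, so
(F x G)(top) = F(top) x G(top) (Cartesian product).
|Gamma(F x G)| = |F(top)| * |G(top)| = 2 * 11 = 22.

22


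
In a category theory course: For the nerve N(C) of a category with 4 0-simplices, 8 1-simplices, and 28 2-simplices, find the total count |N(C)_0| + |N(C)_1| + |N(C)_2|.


The 2-skeleton of the nerve N(C) consists of simplices in dimensions 0, 1, 2:
  |N(C)_0| = 4 (objects)
  |N(C)_1| = 8 (morphisms)
  |N(C)_2| = 28 (composable pairs)
Total = 4 + 8 + 28 = 40

40


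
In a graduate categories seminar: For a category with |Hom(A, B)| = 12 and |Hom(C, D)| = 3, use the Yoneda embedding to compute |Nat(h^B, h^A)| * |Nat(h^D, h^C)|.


By the Yoneda lemma, Nat(h^B, h^A) is isomorphic to Hom(A, B),
so |Nat(h^B, h^A)| = |Hom(A, B)| and |Nat(h^D, h^C)| = |Hom(C, D)|.
|Hom(A, B)| = 12, |Hom(C, D)| = 3.
|Nat(h^B, h^A) x Nat(h^D, h^C)| = 12 * 3 = 36

36


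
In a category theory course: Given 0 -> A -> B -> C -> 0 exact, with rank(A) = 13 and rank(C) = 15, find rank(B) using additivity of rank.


For a short exact sequence 0 -> A -> B -> C -> 0,
rank is additive: rank(B) = rank(A) + rank(C).
rank(B) = 13 + 15 = 28

28


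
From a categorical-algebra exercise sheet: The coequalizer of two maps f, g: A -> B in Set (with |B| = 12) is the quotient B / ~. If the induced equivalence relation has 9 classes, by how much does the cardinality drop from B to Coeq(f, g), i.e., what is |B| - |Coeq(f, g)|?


The coequalizer Coeq(f, g) = B / ~ has one element per equivalence class.
|B| = 12, |Coeq(f, g)| = 9.
|B| - |Coeq(f, g)| = 12 - 9 = 3.

3


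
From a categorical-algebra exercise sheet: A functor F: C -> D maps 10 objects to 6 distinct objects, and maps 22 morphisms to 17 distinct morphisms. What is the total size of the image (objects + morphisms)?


The image of F consists of distinct objects and distinct morphisms.
|Im(F)| on objects = 6
|Im(F)| on morphisms = 17
Total image cardinality = 6 + 17 = 23

23


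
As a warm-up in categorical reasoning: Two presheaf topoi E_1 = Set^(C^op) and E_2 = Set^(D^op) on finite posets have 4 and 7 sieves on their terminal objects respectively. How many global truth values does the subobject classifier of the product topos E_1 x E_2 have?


In a product of presheaf topoi E_1 x E_2, the subobject classifier
is Omega = Omega_1 x Omega_2 (componentwise), so
|Omega(top)| = |Omega_1(top_1)| * |Omega_2(top_2)|.
= 4 * 7 = 28.

28


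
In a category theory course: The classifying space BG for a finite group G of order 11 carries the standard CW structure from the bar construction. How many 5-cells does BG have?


In the bar-construction CW model of BG, the n-cells are indexed by
n-tuples [g_1|...|g_n] of non-identity elements of G (degenerate
simplices with some g_i = e do not contribute cells), so there are
(|G| - 1)^n n-cells.
For dim = 5 with |G| = 11:
cells = (11 - 1)^5 = 10^5 = 100000

100000


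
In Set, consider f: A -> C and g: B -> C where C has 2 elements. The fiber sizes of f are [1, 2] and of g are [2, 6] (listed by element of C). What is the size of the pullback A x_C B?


The pullback A x_C B consists of pairs (a, b) with f(a) = g(b).
For each element c in C, the fiber product has |f^-1(c)| * |g^-1(c)| elements.
Summing over C: 1 * 2 + 2 * 6
= 2 + 12 = 14

14


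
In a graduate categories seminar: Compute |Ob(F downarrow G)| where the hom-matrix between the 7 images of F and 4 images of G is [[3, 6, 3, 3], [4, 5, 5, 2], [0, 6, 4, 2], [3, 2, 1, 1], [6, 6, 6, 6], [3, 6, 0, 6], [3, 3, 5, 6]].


Objects of (F downarrow G) are triples (a, b, h: F(a)->G(b)).
The count equals the sum of all entries in the hom-matrix.
sum(row 0) = 15
sum(row 1) = 16
sum(row 2) = 12
sum(row 3) = 7
sum(row 4) = 24
sum(row 5) = 15
sum(row 6) = 17
Grand total = 106

106


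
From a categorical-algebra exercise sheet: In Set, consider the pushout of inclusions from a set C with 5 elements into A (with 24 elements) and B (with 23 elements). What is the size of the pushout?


The pushout A +_C B identifies the images of C in A and B.
|A +_C B| = |A| + |B| - |C| (for injections).
= 24 + 23 - 5 = 42

42


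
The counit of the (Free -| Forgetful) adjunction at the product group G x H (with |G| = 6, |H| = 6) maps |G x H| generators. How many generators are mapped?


The counit epsilon_K: F(U(K)) -> K of the Free-Forgetful adjunction
maps |K| generators of F(U(K)) into K. For K = G x H (the product group),
|G x H| = |G| * |H|.
Total generators mapped = 6 * 6 = 36.

36


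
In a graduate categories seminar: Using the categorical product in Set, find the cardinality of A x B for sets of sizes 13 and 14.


In Set, the product A x B is the Cartesian product.
By the universal property, |A x B| = |A| * |B|.
|A x B| = 13 * 14 = 182

182


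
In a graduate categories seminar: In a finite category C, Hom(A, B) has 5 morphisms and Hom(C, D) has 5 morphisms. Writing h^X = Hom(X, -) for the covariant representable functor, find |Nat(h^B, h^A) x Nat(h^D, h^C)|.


By the Yoneda lemma, Nat(h^B, h^A) is isomorphic to Hom(A, B),
so |Nat(h^B, h^A)| = |Hom(A, B)| and |Nat(h^D, h^C)| = |Hom(C, D)|.
|Hom(A, B)| = 5, |Hom(C, D)| = 5.
|Nat(h^B, h^A) x Nat(h^D, h^C)| = 5 * 5 = 25

25


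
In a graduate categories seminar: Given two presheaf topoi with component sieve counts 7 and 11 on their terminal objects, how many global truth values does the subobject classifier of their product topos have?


In a product of presheaf topoi E_1 x E_2, the subobject classifier
is Omega = Omega_1 x Omega_2 (componentwise), so
|Omega(top)| = |Omega_1(top_1)| * |Omega_2(top_2)|.
= 7 * 11 = 77.

77


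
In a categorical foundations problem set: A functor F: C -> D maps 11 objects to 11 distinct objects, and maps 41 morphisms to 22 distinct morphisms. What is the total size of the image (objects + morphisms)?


The image of F consists of distinct objects and distinct morphisms.
|Im(F)| on objects = 11
|Im(F)| on morphisms = 22
Total image cardinality = 11 + 22 = 33

33


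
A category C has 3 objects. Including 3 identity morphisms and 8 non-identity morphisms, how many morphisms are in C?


Each object has an identity morphism, giving 3 identities.
Adding the 8 non-identity morphisms:
Total = 3 + 8 = 11

11


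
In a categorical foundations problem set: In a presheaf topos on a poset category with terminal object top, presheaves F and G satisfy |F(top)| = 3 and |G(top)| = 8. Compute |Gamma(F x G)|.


Global sections of a presheaf on a poset with terminal top satisfy
Gamma(H) ~ H(top). Presheaves admit pointwise products, so
(F x G)(top) = F(top) x G(top) (Cartesian product).
|Gamma(F x G)| = |F(top)| * |G(top)| = 3 * 8 = 24.

24


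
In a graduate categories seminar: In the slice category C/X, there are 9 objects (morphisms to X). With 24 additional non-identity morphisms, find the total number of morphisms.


In the slice category C/X, objects are morphisms to X.
Identity morphisms: 9 (one per object of C/X).
Non-identity morphisms: 24.
Total = 9 + 24 = 33

33


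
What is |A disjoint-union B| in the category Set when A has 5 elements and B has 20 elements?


In Set, the coproduct A + B is the disjoint union.
|A + B| = |A| + |B| = 5 + 20 = 25

25


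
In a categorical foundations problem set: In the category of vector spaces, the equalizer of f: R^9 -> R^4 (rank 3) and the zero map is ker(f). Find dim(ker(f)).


The equalizer of f and the zero map is ker(f).
By the rank-nullity theorem: dim(ker(f)) = dim(domain) - rank(f).
dim(ker(f)) = 9 - 3 = 6

6


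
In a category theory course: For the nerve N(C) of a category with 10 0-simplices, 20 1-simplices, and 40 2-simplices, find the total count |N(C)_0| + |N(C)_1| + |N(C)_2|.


The 2-skeleton of the nerve N(C) consists of simplices in dimensions 0, 1, 2:
  |N(C)_0| = 10 (objects)
  |N(C)_1| = 20 (morphisms)
  |N(C)_2| = 40 (composable pairs)
Total = 10 + 20 + 40 = 70

70


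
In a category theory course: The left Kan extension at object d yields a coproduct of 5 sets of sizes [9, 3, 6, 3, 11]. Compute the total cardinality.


Pointwise, the left Kan extension (Lan_F H)(d) is the colimit, indexed
by the comma category (F downarrow d), of H composed with the
projection (F downarrow d) -> C. Here that colimit is given
as a coproduct (disjoint union) of sets, so its cardinality is the
sum of the sizes of the summands.
Coproduct of sets with sizes: 9 + 3 + 6 + 3 + 11
= 32

32


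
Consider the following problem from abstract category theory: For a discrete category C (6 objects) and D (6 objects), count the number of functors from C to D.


A functor from a discrete category C to D is determined by
where each object maps. Each of the 6 objects of C can map
to any of the 6 objects of D independently.
Number of functors = 6^6 = 46656

46656


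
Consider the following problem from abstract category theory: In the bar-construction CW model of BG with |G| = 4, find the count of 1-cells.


In the bar-construction CW model of BG, the n-cells are indexed by
n-tuples [g_1|...|g_n] of non-identity elements of G (degenerate
simplices with some g_i = e do not contribute cells), so there are
(|G| - 1)^n n-cells.
For dim = 1 with |G| = 4:
cells = (4 - 1)^1 = 3^1 = 3

3


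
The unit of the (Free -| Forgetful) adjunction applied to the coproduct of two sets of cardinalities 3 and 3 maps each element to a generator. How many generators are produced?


The unit eta_X: X -> U(F(X)) of the Free-Forgetful adjunction
maps each element of X to a generator of F(X). For X = S + T (disjoint
union in Set), |S + T| = |S| + |T|.
Total mappings = 3 + 3 = 6.

6


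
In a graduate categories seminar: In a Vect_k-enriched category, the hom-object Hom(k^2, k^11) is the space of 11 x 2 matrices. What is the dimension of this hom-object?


In Vect-enriched categories, Hom(k^n, k^m) is the space of m x n matrices.
dim(Hom(k^2, k^11)) = 11 * 2 = 22

22


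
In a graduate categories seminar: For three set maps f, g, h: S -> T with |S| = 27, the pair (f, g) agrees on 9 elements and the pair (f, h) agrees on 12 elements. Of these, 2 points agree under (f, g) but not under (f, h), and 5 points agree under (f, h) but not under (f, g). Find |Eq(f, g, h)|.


Eq(f, g, h) is the triple-agreement set: points in S where all three
maps take the same value. Using inclusion-exclusion on the pairwise data:
Pair (f, g) agrees on 9 points; pair (f, h) on 12 points.
Points agreeing under (f, g) but not (f, h) = 2; under (f, h) but not (f, g) = 5.
Triple-agreement = agreement-in-(f, g) minus points that agree under (f, g) but not (f, h):
|Eq(f, g, h)| = 9 - 2 = 7
(cross-check via (f, h): 12 - 5 = 7.)

7


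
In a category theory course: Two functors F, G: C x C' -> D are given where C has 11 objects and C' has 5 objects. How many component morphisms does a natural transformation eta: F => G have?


A natural transformation eta: F => G assigns one component morphism per
object of the domain category.
The domain is the product category C x C', so
|Ob(C x C')| = |Ob(C)| * |Ob(C')| = 11 * 5 = 55.
Therefore eta has 55 component morphisms.

55


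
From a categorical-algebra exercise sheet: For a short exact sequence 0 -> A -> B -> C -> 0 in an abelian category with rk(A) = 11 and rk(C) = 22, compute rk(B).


For a short exact sequence 0 -> A -> B -> C -> 0,
rank is additive: rank(B) = rank(A) + rank(C).
rank(B) = 11 + 22 = 33

33


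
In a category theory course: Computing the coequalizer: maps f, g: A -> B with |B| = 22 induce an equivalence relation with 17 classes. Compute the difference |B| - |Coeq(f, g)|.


The coequalizer Coeq(f, g) = B / ~ has one element per equivalence class.
|B| = 22, |Coeq(f, g)| = 17.
|B| - |Coeq(f, g)| = 22 - 17 = 5.

5
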